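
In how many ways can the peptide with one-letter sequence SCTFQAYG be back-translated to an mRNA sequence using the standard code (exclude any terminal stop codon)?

6144

Ser: 6 codons.
Cys: 2 codons.
Thr: 4 codons.
Phe: 2 codons.
Gln: 2 codons.
Ala: 4 codons.
Tyr: 2 codons.
Gly: 4 codons.
6 × 2 × 4 × 2 × 2 × 4 × 2 × 4 = 6144.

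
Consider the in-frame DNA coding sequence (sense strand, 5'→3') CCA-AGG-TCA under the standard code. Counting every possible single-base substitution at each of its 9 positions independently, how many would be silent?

Codon 1 (CCA, Pro): 3 synonymous substitutions.
Codon 2 (AGG, Arg): 2 synonymous substitutions.
Codon 3 (TCA, Ser): 3 synonymous substitutions.
Total: 3 + 2 + 3 = 8.

8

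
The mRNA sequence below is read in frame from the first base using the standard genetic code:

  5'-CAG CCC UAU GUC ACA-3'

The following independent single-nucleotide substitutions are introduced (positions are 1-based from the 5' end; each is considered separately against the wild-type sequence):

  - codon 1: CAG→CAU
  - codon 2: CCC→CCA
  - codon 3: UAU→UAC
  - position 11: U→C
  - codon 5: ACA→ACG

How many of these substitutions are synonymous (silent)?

3

Codon 1: CAG (Gln) → CAU (His) — missense.
Codon 2: CCC (Pro) → CCA (Pro) — synonymous.
Codon 3: UAU (Tyr) → UAC (Tyr) — synonymous.
Codon 4: GUC (Val) → GCC (Ala) — missense.
Codon 5: ACA (Thr) → ACG (Thr) — synonymous.
Synonymous: 3 of 5.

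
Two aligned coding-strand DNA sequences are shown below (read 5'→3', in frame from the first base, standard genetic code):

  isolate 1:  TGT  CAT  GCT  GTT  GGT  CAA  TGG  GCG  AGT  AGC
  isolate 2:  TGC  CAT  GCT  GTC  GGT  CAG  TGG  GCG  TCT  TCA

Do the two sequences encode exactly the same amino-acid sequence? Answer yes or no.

Codon 1: TGT Cys / TGC Cys — synonymous.
Codon 2: CAT His / CAT His — identical.
Codon 3: GCT Ala / GCT Ala — identical.
Codon 4: GTT Val / GTC Val — synonymous.
Codon 5: GGT Gly / GGT Gly — identical.
Codon 6: CAA Gln / CAG Gln — synonymous.
Codon 7: TGG Trp / TGG Trp — identical.
Codon 8: GCG Ala / GCG Ala — identical.
Codon 9: AGT Ser / TCT Ser — synonymous.
Codon 10: AGC Ser / TCA Ser — synonymous.
Nonsynonymous differences: 0 → same protein.

yes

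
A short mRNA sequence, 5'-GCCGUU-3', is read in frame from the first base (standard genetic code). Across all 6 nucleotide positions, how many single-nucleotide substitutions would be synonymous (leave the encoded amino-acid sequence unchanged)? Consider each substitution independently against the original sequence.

6

Codon 1 (GCC, Ala): 3 synonymous substitutions.
Codon 2 (GUU, Val): 3 synonymous substitutions.
Total: 3 + 3 = 6.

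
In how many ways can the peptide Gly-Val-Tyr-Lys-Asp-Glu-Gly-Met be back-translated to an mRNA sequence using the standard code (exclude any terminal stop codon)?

1024

Gly: 4 codons.
Val: 4 codons.
Tyr: 2 codons.
Lys: 2 codons.
Asp: 2 codons.
Glu: 2 codons.
Gly: 4 codons.
Met: 1 codon.
4 × 4 × 2 × 2 × 2 × 2 × 4 × 1 = 1024.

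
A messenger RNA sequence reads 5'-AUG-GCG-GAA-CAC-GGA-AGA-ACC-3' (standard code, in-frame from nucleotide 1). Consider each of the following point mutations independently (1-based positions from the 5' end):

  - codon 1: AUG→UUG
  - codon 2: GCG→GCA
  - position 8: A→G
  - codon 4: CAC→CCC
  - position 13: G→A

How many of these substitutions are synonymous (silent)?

1

Codon 1: AUG (Met) → UUG (Leu) — missense.
Codon 2: GCG (Ala) → GCA (Ala) — synonymous.
Codon 3: GAA (Glu) → GGA (Gly) — missense.
Codon 4: CAC (His) → CCC (Pro) — missense.
Codon 5: GGA (Gly) → AGA (Arg) — missense.
Synonymous: 1 of 5.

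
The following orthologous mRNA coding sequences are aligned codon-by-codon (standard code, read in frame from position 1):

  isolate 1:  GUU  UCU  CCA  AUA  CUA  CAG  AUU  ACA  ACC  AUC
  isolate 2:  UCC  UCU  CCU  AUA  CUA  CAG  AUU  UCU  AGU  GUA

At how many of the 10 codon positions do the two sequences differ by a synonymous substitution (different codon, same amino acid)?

1

Codon 1: GUU Val / UCC Ser — nonsynonymous.
Codon 2: UCU Ser / UCU Ser — identical.
Codon 3: CCA Pro / CCU Pro — synonymous.
Codon 4: AUA Ile / AUA Ile — identical.
Codon 5: CUA Leu / CUA Leu — identical.
Codon 6: CAG Gln / CAG Gln — identical.
Codon 7: AUU Ile / AUU Ile — identical.
Codon 8: ACA Thr / UCU Ser — nonsynonymous.
Codon 9: ACC Thr / AGU Ser — nonsynonymous.
Codon 10: AUC Ile / GUA Val — nonsynonymous.
Synonymous differences: 1.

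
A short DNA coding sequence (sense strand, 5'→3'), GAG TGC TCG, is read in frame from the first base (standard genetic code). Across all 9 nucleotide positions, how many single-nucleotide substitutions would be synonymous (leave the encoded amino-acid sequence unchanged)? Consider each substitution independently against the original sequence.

Codon 1 (GAG, Glu): 1 synonymous substitution.
Codon 2 (TGC, Cys): 1 synonymous substitution.
Codon 3 (TCG, Ser): 3 synonymous substitutions.
Total: 1 + 1 + 3 = 5.

5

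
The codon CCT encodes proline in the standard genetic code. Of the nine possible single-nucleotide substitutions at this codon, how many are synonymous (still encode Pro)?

3

Position 1: none → 0 synonymous.
Position 2: none → 0 synonymous.
Position 3: CCC, CCA, CCG → 3 synonymous.
Total: 0 + 0 + 3 = 3.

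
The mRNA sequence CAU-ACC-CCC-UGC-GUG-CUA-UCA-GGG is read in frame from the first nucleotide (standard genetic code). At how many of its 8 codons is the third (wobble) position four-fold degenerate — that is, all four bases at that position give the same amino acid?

Codon 1 CAU (His): third position 2-fold.
Codon 2 ACC (Thr): third position 4-fold.
Codon 3 CCC (Pro): third position 4-fold.
Codon 4 UGC (Cys): third position 2-fold.
Codon 5 GUG (Val): third position 4-fold.
Codon 6 CUA (Leu): third position 4-fold.
Codon 7 UCA (Ser): third position 4-fold.
Codon 8 GGG (Gly): third position 4-fold.
Four-fold degenerate third positions: 6.

6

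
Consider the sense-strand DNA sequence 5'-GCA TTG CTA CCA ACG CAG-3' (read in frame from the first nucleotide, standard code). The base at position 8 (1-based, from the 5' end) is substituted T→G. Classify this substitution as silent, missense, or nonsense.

Position 8 falls in codon 3: CTA → Leu.
After the substitution the codon is CGA → Arg.
Leu ≠ Arg, so this is a missense mutation.

missense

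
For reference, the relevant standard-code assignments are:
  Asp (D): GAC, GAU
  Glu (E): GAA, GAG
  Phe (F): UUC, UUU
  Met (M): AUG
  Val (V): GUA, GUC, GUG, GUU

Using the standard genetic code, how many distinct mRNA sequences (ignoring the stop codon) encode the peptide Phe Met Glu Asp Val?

32

Phe: 2 codons.
Met: 1 codon.
Glu: 2 codons.
Asp: 2 codons.
Val: 4 codons.
2 × 1 × 2 × 2 × 4 = 32.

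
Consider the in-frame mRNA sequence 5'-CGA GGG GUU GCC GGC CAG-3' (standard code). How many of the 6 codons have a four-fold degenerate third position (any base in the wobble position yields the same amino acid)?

5

Codon 1 CGA (Arg): third position 4-fold.
Codon 2 GGG (Gly): third position 4-fold.
Codon 3 GUU (Val): third position 4-fold.
Codon 4 GCC (Ala): third position 4-fold.
Codon 5 GGC (Gly): third position 4-fold.
Codon 6 CAG (Gln): third position 2-fold.
Four-fold degenerate third positions: 5.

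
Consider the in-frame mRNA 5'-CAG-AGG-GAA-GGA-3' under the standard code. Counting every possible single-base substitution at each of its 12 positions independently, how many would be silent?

Codon 1 (CAG, Gln): 1 synonymous substitution.
Codon 2 (AGG, Arg): 2 synonymous substitutions.
Codon 3 (GAA, Glu): 1 synonymous substitution.
Codon 4 (GGA, Gly): 3 synonymous substitutions.
Total: 1 + 2 + 1 + 3 = 7.

7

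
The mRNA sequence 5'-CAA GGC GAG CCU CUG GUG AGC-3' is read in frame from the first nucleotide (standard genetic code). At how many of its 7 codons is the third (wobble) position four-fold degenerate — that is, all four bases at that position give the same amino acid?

4

Codon 1 CAA (Gln): third position 2-fold.
Codon 2 GGC (Gly): third position 4-fold.
Codon 3 GAG (Glu): third position 2-fold.
Codon 4 CCU (Pro): third position 4-fold.
Codon 5 CUG (Leu): third position 4-fold.
Codon 6 GUG (Val): third position 4-fold.
Codon 7 AGC (Ser): third position 2-fold.
Four-fold degenerate third positions: 4.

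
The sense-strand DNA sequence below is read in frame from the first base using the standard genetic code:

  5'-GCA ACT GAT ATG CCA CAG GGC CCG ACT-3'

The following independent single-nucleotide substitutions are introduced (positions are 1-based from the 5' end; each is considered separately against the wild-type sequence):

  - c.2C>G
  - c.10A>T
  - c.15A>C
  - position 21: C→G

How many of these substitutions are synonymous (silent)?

2

Codon 1: GCA (Ala) → GGA (Gly) — missense.
Codon 4: ATG (Met) → TTG (Leu) — missense.
Codon 5: CCA (Pro) → CCC (Pro) — synonymous.
Codon 7: GGC (Gly) → GGG (Gly) — synonymous.
Synonymous: 2 of 4.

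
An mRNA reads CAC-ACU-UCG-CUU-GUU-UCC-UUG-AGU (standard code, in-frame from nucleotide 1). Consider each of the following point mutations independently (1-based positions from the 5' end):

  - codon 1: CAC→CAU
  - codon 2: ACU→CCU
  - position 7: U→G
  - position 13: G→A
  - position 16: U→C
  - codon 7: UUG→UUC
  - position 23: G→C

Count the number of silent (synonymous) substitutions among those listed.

Codon 1: CAC (His) → CAU (His) — synonymous.
Codon 2: ACU (Thr) → CCU (Pro) — missense.
Codon 3: UCG (Ser) → GCG (Ala) — missense.
Codon 5: GUU (Val) → AUU (Ile) — missense.
Codon 6: UCC (Ser) → CCC (Pro) — missense.
Codon 7: UUG (Leu) → UUC (Phe) — missense.
Codon 8: AGU (Ser) → ACU (Thr) — missense.
Synonymous: 1 of 7.

1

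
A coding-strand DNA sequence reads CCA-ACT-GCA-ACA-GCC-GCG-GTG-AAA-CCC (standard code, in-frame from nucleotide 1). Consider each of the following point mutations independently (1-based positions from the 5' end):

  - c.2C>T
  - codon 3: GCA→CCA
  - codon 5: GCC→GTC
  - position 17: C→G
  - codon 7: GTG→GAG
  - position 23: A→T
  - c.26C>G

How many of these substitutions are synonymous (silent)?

0

Codon 1: CCA (Pro) → CTA (Leu) — missense.
Codon 3: GCA (Ala) → CCA (Pro) — missense.
Codon 5: GCC (Ala) → GTC (Val) — missense.
Codon 6: GCG (Ala) → GGG (Gly) — missense.
Codon 7: GTG (Val) → GAG (Glu) — missense.
Codon 8: AAA (Lys) → ATA (Ile) — missense.
Codon 9: CCC (Pro) → CGC (Arg) — missense.
Synonymous: 0 of 7.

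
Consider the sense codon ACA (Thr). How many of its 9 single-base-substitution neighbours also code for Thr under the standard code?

3

Position 1: none → 0 synonymous.
Position 2: none → 0 synonymous.
Position 3: ACU, ACC, ACG → 3 synonymous.
Total: 0 + 0 + 3 = 3.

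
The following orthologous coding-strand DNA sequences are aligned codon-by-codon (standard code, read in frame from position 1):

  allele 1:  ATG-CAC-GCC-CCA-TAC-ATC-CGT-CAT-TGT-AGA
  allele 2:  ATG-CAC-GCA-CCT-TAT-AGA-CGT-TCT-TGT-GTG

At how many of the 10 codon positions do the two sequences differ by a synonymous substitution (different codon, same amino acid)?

3

Codon 1: ATG Met / ATG Met — identical.
Codon 2: CAC His / CAC His — identical.
Codon 3: GCC Ala / GCA Ala — synonymous.
Codon 4: CCA Pro / CCT Pro — synonymous.
Codon 5: TAC Tyr / TAT Tyr — synonymous.
Codon 6: ATC Ile / AGA Arg — nonsynonymous.
Codon 7: CGT Arg / CGT Arg — identical.
Codon 8: CAT His / TCT Ser — nonsynonymous.
Codon 9: TGT Cys / TGT Cys — identical.
Codon 10: AGA Arg / GTG Val — nonsynonymous.
Synonymous differences: 3.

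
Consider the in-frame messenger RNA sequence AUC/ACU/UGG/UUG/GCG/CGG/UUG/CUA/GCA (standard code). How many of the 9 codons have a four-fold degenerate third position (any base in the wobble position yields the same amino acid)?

5

Codon 1 AUC (Ile): third position 3-fold.
Codon 2 ACU (Thr): third position 4-fold.
Codon 3 UGG (Trp): third position 1-fold.
Codon 4 UUG (Leu): third position 2-fold.
Codon 5 GCG (Ala): third position 4-fold.
Codon 6 CGG (Arg): third position 4-fold.
Codon 7 UUG (Leu): third position 2-fold.
Codon 8 CUA (Leu): third position 4-fold.
Codon 9 GCA (Ala): third position 4-fold.
Four-fold degenerate third positions: 5.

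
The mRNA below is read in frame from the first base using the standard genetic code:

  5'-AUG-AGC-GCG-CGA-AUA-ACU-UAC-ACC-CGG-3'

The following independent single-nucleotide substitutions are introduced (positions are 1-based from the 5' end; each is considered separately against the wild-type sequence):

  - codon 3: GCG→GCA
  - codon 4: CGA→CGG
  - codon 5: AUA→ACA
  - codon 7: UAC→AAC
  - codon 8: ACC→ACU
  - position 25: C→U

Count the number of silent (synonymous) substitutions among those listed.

Codon 3: GCG (Ala) → GCA (Ala) — synonymous.
Codon 4: CGA (Arg) → CGG (Arg) — synonymous.
Codon 5: AUA (Ile) → ACA (Thr) — missense.
Codon 7: UAC (Tyr) → AAC (Asn) — missense.
Codon 8: ACC (Thr) → ACU (Thr) — synonymous.
Codon 9: CGG (Arg) → UGG (Trp) — missense.
Synonymous: 3 of 6.

3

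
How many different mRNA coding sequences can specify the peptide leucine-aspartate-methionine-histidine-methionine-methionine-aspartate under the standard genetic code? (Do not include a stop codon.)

48

Leu: 6 codons.
Asp: 2 codons.
Met: 1 codon.
His: 2 codons.
Met: 1 codon.
Met: 1 codon.
Asp: 2 codons.
6 × 2 × 1 × 2 × 1 × 1 × 2 = 48.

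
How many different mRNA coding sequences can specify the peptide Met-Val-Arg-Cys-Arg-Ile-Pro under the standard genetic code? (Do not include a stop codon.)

3456

Met: 1 codon.
Val: 4 codons.
Arg: 6 codons.
Cys: 2 codons.
Arg: 6 codons.
Ile: 3 codons.
Pro: 4 codons.
1 × 4 × 6 × 2 × 6 × 3 × 4 = 3456.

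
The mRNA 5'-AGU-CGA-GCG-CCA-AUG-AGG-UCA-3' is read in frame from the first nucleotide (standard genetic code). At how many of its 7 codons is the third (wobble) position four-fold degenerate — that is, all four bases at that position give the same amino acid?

Codon 1 AGU (Ser): third position 2-fold.
Codon 2 CGA (Arg): third position 4-fold.
Codon 3 GCG (Ala): third position 4-fold.
Codon 4 CCA (Pro): third position 4-fold.
Codon 5 AUG (Met): third position 1-fold.
Codon 6 AGG (Arg): third position 2-fold.
Codon 7 UCA (Ser): third position 4-fold.
Four-fold degenerate third positions: 4.

4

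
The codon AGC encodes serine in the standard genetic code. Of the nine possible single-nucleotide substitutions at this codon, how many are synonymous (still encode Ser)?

Position 1: none → 0 synonymous.
Position 2: none → 0 synonymous.
Position 3: AGU → 1 synonymous.
Total: 0 + 0 + 1 = 1.

1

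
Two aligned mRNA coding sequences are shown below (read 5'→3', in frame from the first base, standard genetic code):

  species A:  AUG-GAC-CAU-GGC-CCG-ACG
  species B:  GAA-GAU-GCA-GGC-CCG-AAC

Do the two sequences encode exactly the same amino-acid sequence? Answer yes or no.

Codon 1: AUG Met / GAA Glu — nonsynonymous.
Codon 2: GAC Asp / GAU Asp — synonymous.
Codon 3: CAU His / GCA Ala — nonsynonymous.
Codon 4: GGC Gly / GGC Gly — identical.
Codon 5: CCG Pro / CCG Pro — identical.
Codon 6: ACG Thr / AAC Asn — nonsynonymous.
Nonsynonymous differences: 3 → different protein.

no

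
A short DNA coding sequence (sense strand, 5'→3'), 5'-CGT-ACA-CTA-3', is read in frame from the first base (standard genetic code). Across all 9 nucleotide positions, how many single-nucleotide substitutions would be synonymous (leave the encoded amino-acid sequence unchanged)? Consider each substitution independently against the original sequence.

Codon 1 (CGT, Arg): 3 synonymous substitutions.
Codon 2 (ACA, Thr): 3 synonymous substitutions.
Codon 3 (CTA, Leu): 4 synonymous substitutions.
Total: 3 + 3 + 4 = 10.

10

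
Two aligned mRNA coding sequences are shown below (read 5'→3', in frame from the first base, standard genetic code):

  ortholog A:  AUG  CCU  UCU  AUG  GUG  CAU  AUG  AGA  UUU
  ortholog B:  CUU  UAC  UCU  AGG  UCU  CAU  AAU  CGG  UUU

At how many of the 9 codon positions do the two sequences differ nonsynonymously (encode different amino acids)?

5

Codon 1: AUG Met / CUU Leu — nonsynonymous.
Codon 2: CCU Pro / UAC Tyr — nonsynonymous.
Codon 3: UCU Ser / UCU Ser — identical.
Codon 4: AUG Met / AGG Arg — nonsynonymous.
Codon 5: GUG Val / UCU Ser — nonsynonymous.
Codon 6: CAU His / CAU His — identical.
Codon 7: AUG Met / AAU Asn — nonsynonymous.
Codon 8: AGA Arg / CGG Arg — synonymous.
Codon 9: UUU Phe / UUU Phe — identical.
Nonsynonymous differences: 5.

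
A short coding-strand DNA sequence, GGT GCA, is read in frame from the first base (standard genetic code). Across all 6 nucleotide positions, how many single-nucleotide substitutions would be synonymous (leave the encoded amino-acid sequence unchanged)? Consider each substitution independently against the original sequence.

Codon 1 (GGT, Gly): 3 synonymous substitutions.
Codon 2 (GCA, Ala): 3 synonymous substitutions.
Total: 3 + 3 = 6.

6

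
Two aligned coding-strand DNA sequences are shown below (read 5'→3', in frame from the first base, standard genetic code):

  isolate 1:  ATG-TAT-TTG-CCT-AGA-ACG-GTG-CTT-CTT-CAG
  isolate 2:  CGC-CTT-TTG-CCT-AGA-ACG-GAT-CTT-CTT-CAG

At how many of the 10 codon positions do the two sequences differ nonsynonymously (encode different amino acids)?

3

Codon 1: ATG Met / CGC Arg — nonsynonymous.
Codon 2: TAT Tyr / CTT Leu — nonsynonymous.
Codon 3: TTG Leu / TTG Leu — identical.
Codon 4: CCT Pro / CCT Pro — identical.
Codon 5: AGA Arg / AGA Arg — identical.
Codon 6: ACG Thr / ACG Thr — identical.
Codon 7: GTG Val / GAT Asp — nonsynonymous.
Codon 8: CTT Leu / CTT Leu — identical.
Codon 9: CTT Leu / CTT Leu — identical.
Codon 10: CAG Gln / CAG Gln — identical.
Nonsynonymous differences: 3.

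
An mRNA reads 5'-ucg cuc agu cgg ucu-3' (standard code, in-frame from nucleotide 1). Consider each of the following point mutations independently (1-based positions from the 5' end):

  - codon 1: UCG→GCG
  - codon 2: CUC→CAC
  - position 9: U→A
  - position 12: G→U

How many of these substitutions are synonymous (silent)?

Codon 1: UCG (Ser) → GCG (Ala) — missense.
Codon 2: CUC (Leu) → CAC (His) — missense.
Codon 3: AGU (Ser) → AGA (Arg) — missense.
Codon 4: CGG (Arg) → CGU (Arg) — synonymous.
Synonymous: 1 of 4.

1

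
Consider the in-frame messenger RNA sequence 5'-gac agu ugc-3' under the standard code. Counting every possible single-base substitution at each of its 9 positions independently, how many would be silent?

3

Codon 1 (GAC, Asp): 1 synonymous substitution.
Codon 2 (AGU, Ser): 1 synonymous substitution.
Codon 3 (UGC, Cys): 1 synonymous substitution.
Total: 1 + 1 + 1 = 3.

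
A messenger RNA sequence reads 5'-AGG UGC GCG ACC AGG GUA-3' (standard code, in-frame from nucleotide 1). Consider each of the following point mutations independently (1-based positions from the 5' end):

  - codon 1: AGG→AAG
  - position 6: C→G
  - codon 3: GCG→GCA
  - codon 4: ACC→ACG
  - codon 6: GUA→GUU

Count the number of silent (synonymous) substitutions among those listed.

3

Codon 1: AGG (Arg) → AAG (Lys) — missense.
Codon 2: UGC (Cys) → UGG (Trp) — missense.
Codon 3: GCG (Ala) → GCA (Ala) — synonymous.
Codon 4: ACC (Thr) → ACG (Thr) — synonymous.
Codon 6: GUA (Val) → GUU (Val) — synonymous.
Synonymous: 3 of 5.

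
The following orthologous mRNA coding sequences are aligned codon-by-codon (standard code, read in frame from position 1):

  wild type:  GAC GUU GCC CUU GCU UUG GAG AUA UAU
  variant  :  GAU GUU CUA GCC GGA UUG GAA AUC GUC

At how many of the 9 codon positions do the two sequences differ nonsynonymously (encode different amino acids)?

Codon 1: GAC Asp / GAU Asp — synonymous.
Codon 2: GUU Val / GUU Val — identical.
Codon 3: GCC Ala / CUA Leu — nonsynonymous.
Codon 4: CUU Leu / GCC Ala — nonsynonymous.
Codon 5: GCU Ala / GGA Gly — nonsynonymous.
Codon 6: UUG Leu / UUG Leu — identical.
Codon 7: GAG Glu / GAA Glu — synonymous.
Codon 8: AUA Ile / AUC Ile — synonymous.
Codon 9: UAU Tyr / GUC Val — nonsynonymous.
Nonsynonymous differences: 4.

4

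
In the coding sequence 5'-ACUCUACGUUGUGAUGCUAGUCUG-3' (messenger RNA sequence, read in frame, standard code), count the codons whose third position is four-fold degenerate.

5

Codon 1 ACU (Thr): third position 4-fold.
Codon 2 CUA (Leu): third position 4-fold.
Codon 3 CGU (Arg): third position 4-fold.
Codon 4 UGU (Cys): third position 2-fold.
Codon 5 GAU (Asp): third position 2-fold.
Codon 6 GCU (Ala): third position 4-fold.
Codon 7 AGU (Ser): third position 2-fold.
Codon 8 CUG (Leu): third position 4-fold.
Four-fold degenerate third positions: 5.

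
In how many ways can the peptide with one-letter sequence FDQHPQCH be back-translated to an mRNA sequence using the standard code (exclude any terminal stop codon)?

Phe: 2 codons.
Asp: 2 codons.
Gln: 2 codons.
His: 2 codons.
Pro: 4 codons.
Gln: 2 codons.
Cys: 2 codons.
His: 2 codons.
2 × 2 × 2 × 2 × 4 × 2 × 2 × 2 = 512.

512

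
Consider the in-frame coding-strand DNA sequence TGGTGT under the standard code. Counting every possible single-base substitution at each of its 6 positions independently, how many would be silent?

1

Codon 1 (TGG, Trp): 0 synonymous substitutions.
Codon 2 (TGT, Cys): 1 synonymous substitution.
Total: 0 + 1 = 1.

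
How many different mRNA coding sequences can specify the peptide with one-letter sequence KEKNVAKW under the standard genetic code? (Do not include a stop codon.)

Lys: 2 codons.
Glu: 2 codons.
Lys: 2 codons.
Asn: 2 codons.
Val: 4 codons.
Ala: 4 codons.
Lys: 2 codons.
Trp: 1 codon.
2 × 2 × 2 × 2 × 4 × 4 × 2 × 1 = 512.

512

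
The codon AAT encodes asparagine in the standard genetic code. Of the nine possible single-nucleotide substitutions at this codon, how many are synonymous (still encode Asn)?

Position 1: none → 0 synonymous.
Position 2: none → 0 synonymous.
Position 3: AAC → 1 synonymous.
Total: 0 + 0 + 1 = 1.

1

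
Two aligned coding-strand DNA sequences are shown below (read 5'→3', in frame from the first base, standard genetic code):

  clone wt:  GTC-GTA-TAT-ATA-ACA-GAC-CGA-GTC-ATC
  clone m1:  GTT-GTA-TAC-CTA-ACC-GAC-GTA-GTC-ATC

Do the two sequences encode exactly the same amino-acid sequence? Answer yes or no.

no

Codon 1: GTC Val / GTT Val — synonymous.
Codon 2: GTA Val / GTA Val — identical.
Codon 3: TAT Tyr / TAC Tyr — synonymous.
Codon 4: ATA Ile / CTA Leu — nonsynonymous.
Codon 5: ACA Thr / ACC Thr — synonymous.
Codon 6: GAC Asp / GAC Asp — identical.
Codon 7: CGA Arg / GTA Val — nonsynonymous.
Codon 8: GTC Val / GTC Val — identical.
Codon 9: ATC Ile / ATC Ile — identical.
Nonsynonymous differences: 2 → different protein.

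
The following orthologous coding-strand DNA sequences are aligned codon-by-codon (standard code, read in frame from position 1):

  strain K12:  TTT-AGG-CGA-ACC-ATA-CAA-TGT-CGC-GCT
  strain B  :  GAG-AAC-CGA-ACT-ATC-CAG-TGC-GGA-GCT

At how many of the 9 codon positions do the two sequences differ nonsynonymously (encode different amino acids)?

3

Codon 1: TTT Phe / GAG Glu — nonsynonymous.
Codon 2: AGG Arg / AAC Asn — nonsynonymous.
Codon 3: CGA Arg / CGA Arg — identical.
Codon 4: ACC Thr / ACT Thr — synonymous.
Codon 5: ATA Ile / ATC Ile — synonymous.
Codon 6: CAA Gln / CAG Gln — synonymous.
Codon 7: TGT Cys / TGC Cys — synonymous.
Codon 8: CGC Arg / GGA Gly — nonsynonymous.
Codon 9: GCT Ala / GCT Ala — identical.
Nonsynonymous differences: 3.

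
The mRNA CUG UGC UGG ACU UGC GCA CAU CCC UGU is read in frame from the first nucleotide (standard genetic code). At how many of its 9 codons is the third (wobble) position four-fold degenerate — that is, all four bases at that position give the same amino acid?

4

Codon 1 CUG (Leu): third position 4-fold.
Codon 2 UGC (Cys): third position 2-fold.
Codon 3 UGG (Trp): third position 1-fold.
Codon 4 ACU (Thr): third position 4-fold.
Codon 5 UGC (Cys): third position 2-fold.
Codon 6 GCA (Ala): third position 4-fold.
Codon 7 CAU (His): third position 2-fold.
Codon 8 CCC (Pro): third position 4-fold.
Codon 9 UGU (Cys): third position 2-fold.
Four-fold degenerate third positions: 4.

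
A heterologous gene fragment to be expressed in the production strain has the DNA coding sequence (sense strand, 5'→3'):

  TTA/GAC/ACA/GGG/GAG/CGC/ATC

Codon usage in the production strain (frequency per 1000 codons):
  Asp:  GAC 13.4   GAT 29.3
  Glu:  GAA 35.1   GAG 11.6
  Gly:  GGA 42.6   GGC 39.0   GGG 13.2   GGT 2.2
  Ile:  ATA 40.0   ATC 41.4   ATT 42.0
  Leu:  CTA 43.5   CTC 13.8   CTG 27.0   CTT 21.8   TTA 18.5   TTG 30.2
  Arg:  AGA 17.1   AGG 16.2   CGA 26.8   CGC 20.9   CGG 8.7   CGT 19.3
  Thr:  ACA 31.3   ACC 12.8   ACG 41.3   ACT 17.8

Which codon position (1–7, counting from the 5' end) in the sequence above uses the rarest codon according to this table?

Codon 1 TTA (Leu): 18.5 per 1000.
Codon 2 GAC (Asp): 13.4 per 1000.
Codon 3 ACA (Thr): 31.3 per 1000.
Codon 4 GGG (Gly): 13.2 per 1000.
Codon 5 GAG (Glu): 11.6 per 1000.
Codon 6 CGC (Arg): 20.9 per 1000.
Codon 7 ATC (Ile): 41.4 per 1000.
Lowest frequency is 11.6 at codon 5.

5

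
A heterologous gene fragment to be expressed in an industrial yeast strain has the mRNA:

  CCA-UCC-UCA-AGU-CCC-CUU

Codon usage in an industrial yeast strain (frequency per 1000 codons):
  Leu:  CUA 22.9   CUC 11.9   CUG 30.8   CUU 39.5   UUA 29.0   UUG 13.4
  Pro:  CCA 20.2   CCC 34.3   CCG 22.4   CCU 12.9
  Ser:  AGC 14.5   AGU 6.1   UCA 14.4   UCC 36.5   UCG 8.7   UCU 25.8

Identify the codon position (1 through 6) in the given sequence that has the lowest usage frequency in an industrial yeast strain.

4

Codon 1 CCA (Pro): 20.2 per 1000.
Codon 2 UCC (Ser): 36.5 per 1000.
Codon 3 UCA (Ser): 14.4 per 1000.
Codon 4 AGU (Ser): 6.1 per 1000.
Codon 5 CCC (Pro): 34.3 per 1000.
Codon 6 CUU (Leu): 39.5 per 1000.
Lowest frequency is 6.1 at codon 4.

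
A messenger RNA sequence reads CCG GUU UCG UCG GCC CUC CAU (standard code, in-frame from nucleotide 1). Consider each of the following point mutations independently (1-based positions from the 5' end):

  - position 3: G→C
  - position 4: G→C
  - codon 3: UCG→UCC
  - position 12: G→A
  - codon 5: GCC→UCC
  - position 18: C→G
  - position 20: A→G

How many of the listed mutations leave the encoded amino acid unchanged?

Codon 1: CCG (Pro) → CCC (Pro) — synonymous.
Codon 2: GUU (Val) → CUU (Leu) — missense.
Codon 3: UCG (Ser) → UCC (Ser) — synonymous.
Codon 4: UCG (Ser) → UCA (Ser) — synonymous.
Codon 5: GCC (Ala) → UCC (Ser) — missense.
Codon 6: CUC (Leu) → CUG (Leu) — synonymous.
Codon 7: CAU (His) → CGU (Arg) — missense.
Synonymous: 4 of 7.

4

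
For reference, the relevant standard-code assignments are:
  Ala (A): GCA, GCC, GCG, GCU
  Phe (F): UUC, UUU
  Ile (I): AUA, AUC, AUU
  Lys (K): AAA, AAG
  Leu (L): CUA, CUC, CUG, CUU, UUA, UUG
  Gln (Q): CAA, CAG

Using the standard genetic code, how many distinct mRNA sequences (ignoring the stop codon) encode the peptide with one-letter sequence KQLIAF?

576

Lys: 2 codons.
Gln: 2 codons.
Leu: 6 codons.
Ile: 3 codons.
Ala: 4 codons.
Phe: 2 codons.
2 × 2 × 6 × 3 × 4 × 2 = 576.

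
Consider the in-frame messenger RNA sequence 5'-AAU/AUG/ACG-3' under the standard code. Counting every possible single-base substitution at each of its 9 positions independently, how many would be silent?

4

Codon 1 (AAU, Asn): 1 synonymous substitution.
Codon 2 (AUG, Met): 0 synonymous substitutions.
Codon 3 (ACG, Thr): 3 synonymous substitutions.
Total: 1 + 0 + 3 = 4.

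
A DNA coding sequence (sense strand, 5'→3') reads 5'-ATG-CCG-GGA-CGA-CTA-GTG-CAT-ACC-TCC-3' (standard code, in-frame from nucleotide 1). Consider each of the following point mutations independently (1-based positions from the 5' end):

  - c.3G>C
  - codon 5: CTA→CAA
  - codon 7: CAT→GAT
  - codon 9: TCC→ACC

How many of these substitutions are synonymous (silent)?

Codon 1: ATG (Met) → ATC (Ile) — missense.
Codon 5: CTA (Leu) → CAA (Gln) — missense.
Codon 7: CAT (His) → GAT (Asp) — missense.
Codon 9: TCC (Ser) → ACC (Thr) — missense.
Synonymous: 0 of 4.

0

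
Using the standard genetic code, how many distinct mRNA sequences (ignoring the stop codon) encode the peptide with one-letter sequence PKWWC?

16

Pro: 4 codons.
Lys: 2 codons.
Trp: 1 codon.
Trp: 1 codon.
Cys: 2 codons.
4 × 2 × 1 × 1 × 2 = 16.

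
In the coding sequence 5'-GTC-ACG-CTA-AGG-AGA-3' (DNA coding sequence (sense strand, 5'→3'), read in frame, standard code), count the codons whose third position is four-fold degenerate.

3

Codon 1 GTC (Val): third position 4-fold.
Codon 2 ACG (Thr): third position 4-fold.
Codon 3 CTA (Leu): third position 4-fold.
Codon 4 AGG (Arg): third position 2-fold.
Codon 5 AGA (Arg): third position 2-fold.
Four-fold degenerate third positions: 3.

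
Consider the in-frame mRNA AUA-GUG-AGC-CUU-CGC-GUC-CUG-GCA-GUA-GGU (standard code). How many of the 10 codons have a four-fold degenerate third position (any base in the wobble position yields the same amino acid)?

Codon 1 AUA (Ile): third position 3-fold.
Codon 2 GUG (Val): third position 4-fold.
Codon 3 AGC (Ser): third position 2-fold.
Codon 4 CUU (Leu): third position 4-fold.
Codon 5 CGC (Arg): third position 4-fold.
Codon 6 GUC (Val): third position 4-fold.
Codon 7 CUG (Leu): third position 4-fold.
Codon 8 GCA (Ala): third position 4-fold.
Codon 9 GUA (Val): third position 4-fold.
Codon 10 GGU (Gly): third position 4-fold.
Four-fold degenerate third positions: 8.

8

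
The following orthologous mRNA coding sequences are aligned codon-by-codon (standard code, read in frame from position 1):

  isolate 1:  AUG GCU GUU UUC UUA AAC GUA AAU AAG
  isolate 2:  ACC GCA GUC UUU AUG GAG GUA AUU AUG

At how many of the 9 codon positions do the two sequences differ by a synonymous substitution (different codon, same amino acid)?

Codon 1: AUG Met / ACC Thr — nonsynonymous.
Codon 2: GCU Ala / GCA Ala — synonymous.
Codon 3: GUU Val / GUC Val — synonymous.
Codon 4: UUC Phe / UUU Phe — synonymous.
Codon 5: UUA Leu / AUG Met — nonsynonymous.
Codon 6: AAC Asn / GAG Glu — nonsynonymous.
Codon 7: GUA Val / GUA Val — identical.
Codon 8: AAU Asn / AUU Ile — nonsynonymous.
Codon 9: AAG Lys / AUG Met — nonsynonymous.
Synonymous differences: 3.

3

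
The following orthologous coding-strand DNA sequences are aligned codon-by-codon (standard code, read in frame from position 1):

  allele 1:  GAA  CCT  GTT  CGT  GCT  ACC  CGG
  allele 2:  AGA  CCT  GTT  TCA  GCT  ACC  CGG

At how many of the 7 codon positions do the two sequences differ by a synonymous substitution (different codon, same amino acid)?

Codon 1: GAA Glu / AGA Arg — nonsynonymous.
Codon 2: CCT Pro / CCT Pro — identical.
Codon 3: GTT Val / GTT Val — identical.
Codon 4: CGT Arg / TCA Ser — nonsynonymous.
Codon 5: GCT Ala / GCT Ala — identical.
Codon 6: ACC Thr / ACC Thr — identical.
Codon 7: CGG Arg / CGG Arg — identical.
Synonymous differences: 0.

0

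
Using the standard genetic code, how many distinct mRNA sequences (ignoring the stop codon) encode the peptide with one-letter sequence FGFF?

32

Phe: 2 codons.
Gly: 4 codons.
Phe: 2 codons.
Phe: 2 codons.
2 × 4 × 2 × 2 = 32.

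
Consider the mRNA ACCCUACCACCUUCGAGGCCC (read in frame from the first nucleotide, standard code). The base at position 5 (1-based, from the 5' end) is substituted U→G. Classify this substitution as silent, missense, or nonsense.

missense

Position 5 falls in codon 2: CUA → Leu.
After the substitution the codon is CGA → Arg.
Leu ≠ Arg, so this is a missense mutation.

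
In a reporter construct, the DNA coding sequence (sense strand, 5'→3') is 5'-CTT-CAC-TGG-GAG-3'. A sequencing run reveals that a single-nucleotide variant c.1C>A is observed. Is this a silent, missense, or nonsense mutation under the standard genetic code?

missense

Position 1 falls in codon 1: CTT → Leu.
After the substitution the codon is ATT → Ile.
Leu ≠ Ile, so this is a missense mutation.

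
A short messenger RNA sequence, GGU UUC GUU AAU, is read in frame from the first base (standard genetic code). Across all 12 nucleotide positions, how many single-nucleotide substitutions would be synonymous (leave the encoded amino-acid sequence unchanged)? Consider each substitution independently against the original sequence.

Codon 1 (GGU, Gly): 3 synonymous substitutions.
Codon 2 (UUC, Phe): 1 synonymous substitution.
Codon 3 (GUU, Val): 3 synonymous substitutions.
Codon 4 (AAU, Asn): 1 synonymous substitution.
Total: 3 + 1 + 3 + 1 = 8.

8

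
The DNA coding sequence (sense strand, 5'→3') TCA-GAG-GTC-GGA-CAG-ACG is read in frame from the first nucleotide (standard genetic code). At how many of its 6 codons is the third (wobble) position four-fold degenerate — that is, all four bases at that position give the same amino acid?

4

Codon 1 TCA (Ser): third position 4-fold.
Codon 2 GAG (Glu): third position 2-fold.
Codon 3 GTC (Val): third position 4-fold.
Codon 4 GGA (Gly): third position 4-fold.
Codon 5 CAG (Gln): third position 2-fold.
Codon 6 ACG (Thr): third position 4-fold.
Four-fold degenerate third positions: 4.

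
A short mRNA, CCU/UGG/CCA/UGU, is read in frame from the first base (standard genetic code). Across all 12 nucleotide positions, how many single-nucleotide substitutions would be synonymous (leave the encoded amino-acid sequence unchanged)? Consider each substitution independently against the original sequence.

Codon 1 (CCU, Pro): 3 synonymous substitutions.
Codon 2 (UGG, Trp): 0 synonymous substitutions.
Codon 3 (CCA, Pro): 3 synonymous substitutions.
Codon 4 (UGU, Cys): 1 synonymous substitution.
Total: 3 + 0 + 3 + 1 = 7.

7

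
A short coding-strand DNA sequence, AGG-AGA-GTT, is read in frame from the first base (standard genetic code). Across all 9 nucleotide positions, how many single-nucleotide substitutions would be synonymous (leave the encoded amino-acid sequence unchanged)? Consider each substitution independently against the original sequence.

Codon 1 (AGG, Arg): 2 synonymous substitutions.
Codon 2 (AGA, Arg): 2 synonymous substitutions.
Codon 3 (GTT, Val): 3 synonymous substitutions.
Total: 2 + 2 + 3 = 7.

7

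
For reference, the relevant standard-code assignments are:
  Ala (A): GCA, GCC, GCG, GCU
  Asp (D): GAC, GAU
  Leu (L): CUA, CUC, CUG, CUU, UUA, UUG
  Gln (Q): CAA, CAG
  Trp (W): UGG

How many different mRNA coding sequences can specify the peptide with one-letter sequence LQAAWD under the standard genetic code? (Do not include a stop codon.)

384

Leu: 6 codons.
Gln: 2 codons.
Ala: 4 codons.
Ala: 4 codons.
Trp: 1 codon.
Asp: 2 codons.
6 × 2 × 4 × 4 × 1 × 2 = 384.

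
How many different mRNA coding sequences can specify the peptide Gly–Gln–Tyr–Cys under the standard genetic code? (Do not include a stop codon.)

Gly: 4 codons.
Gln: 2 codons.
Tyr: 2 codons.
Cys: 2 codons.
4 × 2 × 2 × 2 = 32.

32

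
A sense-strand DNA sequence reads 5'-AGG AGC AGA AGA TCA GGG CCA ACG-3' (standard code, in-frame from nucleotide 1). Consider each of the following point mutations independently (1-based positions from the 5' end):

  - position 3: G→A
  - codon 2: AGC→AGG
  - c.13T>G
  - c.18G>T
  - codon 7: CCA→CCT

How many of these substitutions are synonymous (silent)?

3

Codon 1: AGG (Arg) → AGA (Arg) — synonymous.
Codon 2: AGC (Ser) → AGG (Arg) — missense.
Codon 5: TCA (Ser) → GCA (Ala) — missense.
Codon 6: GGG (Gly) → GGT (Gly) — synonymous.
Codon 7: CCA (Pro) → CCT (Pro) — synonymous.
Synonymous: 3 of 5.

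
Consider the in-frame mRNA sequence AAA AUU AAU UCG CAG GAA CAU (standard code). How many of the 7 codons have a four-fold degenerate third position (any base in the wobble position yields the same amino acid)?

Codon 1 AAA (Lys): third position 2-fold.
Codon 2 AUU (Ile): third position 3-fold.
Codon 3 AAU (Asn): third position 2-fold.
Codon 4 UCG (Ser): third position 4-fold.
Codon 5 CAG (Gln): third position 2-fold.
Codon 6 GAA (Glu): third position 2-fold.
Codon 7 CAU (His): third position 2-fold.
Four-fold degenerate third positions: 1.

1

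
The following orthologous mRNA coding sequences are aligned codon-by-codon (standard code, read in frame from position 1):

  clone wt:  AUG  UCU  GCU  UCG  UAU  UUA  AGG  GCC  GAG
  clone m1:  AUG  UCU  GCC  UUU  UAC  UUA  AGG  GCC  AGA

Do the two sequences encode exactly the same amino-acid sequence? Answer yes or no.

Codon 1: AUG Met / AUG Met — identical.
Codon 2: UCU Ser / UCU Ser — identical.
Codon 3: GCU Ala / GCC Ala — synonymous.
Codon 4: UCG Ser / UUU Phe — nonsynonymous.
Codon 5: UAU Tyr / UAC Tyr — synonymous.
Codon 6: UUA Leu / UUA Leu — identical.
Codon 7: AGG Arg / AGG Arg — identical.
Codon 8: GCC Ala / GCC Ala — identical.
Codon 9: GAG Glu / AGA Arg — nonsynonymous.
Nonsynonymous differences: 2 → different protein.

no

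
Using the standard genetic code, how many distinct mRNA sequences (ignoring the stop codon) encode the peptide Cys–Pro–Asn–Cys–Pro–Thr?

Cys: 2 codons.
Pro: 4 codons.
Asn: 2 codons.
Cys: 2 codons.
Pro: 4 codons.
Thr: 4 codons.
2 × 4 × 2 × 2 × 4 × 4 = 512.

512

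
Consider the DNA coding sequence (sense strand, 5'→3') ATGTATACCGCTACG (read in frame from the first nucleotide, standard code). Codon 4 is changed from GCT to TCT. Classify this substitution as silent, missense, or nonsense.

Position 10 falls in codon 4: GCT → Ala.
After the substitution the codon is TCT → Ser.
Ala ≠ Ser, so this is a missense mutation.

missense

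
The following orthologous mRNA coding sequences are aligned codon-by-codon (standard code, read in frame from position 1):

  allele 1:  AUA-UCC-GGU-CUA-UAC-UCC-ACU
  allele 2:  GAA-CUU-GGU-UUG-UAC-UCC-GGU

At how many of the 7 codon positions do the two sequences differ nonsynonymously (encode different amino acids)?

3

Codon 1: AUA Ile / GAA Glu — nonsynonymous.
Codon 2: UCC Ser / CUU Leu — nonsynonymous.
Codon 3: GGU Gly / GGU Gly — identical.
Codon 4: CUA Leu / UUG Leu — synonymous.
Codon 5: UAC Tyr / UAC Tyr — identical.
Codon 6: UCC Ser / UCC Ser — identical.
Codon 7: ACU Thr / GGU Gly — nonsynonymous.
Nonsynonymous differences: 3.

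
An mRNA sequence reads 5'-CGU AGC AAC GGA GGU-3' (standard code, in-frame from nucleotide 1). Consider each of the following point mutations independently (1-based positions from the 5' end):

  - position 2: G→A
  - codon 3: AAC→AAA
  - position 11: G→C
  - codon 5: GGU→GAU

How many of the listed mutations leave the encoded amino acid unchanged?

Codon 1: CGU (Arg) → CAU (His) — missense.
Codon 3: AAC (Asn) → AAA (Lys) — missense.
Codon 4: GGA (Gly) → GCA (Ala) — missense.
Codon 5: GGU (Gly) → GAU (Asp) — missense.
Synonymous: 0 of 4.

0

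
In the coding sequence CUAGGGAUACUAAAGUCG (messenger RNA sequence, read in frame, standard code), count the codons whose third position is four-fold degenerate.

Codon 1 CUA (Leu): third position 4-fold.
Codon 2 GGG (Gly): third position 4-fold.
Codon 3 AUA (Ile): third position 3-fold.
Codon 4 CUA (Leu): third position 4-fold.
Codon 5 AAG (Lys): third position 2-fold.
Codon 6 UCG (Ser): third position 4-fold.
Four-fold degenerate third positions: 4.

4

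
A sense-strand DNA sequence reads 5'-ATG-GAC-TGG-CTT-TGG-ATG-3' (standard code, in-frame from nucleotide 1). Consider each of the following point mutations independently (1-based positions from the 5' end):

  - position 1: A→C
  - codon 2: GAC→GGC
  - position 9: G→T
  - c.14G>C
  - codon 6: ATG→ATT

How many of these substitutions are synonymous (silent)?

0

Codon 1: ATG (Met) → CTG (Leu) — missense.
Codon 2: GAC (Asp) → GGC (Gly) — missense.
Codon 3: TGG (Trp) → TGT (Cys) — missense.
Codon 5: TGG (Trp) → TCG (Ser) — missense.
Codon 6: ATG (Met) → ATT (Ile) — missense.
Synonymous: 0 of 5.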